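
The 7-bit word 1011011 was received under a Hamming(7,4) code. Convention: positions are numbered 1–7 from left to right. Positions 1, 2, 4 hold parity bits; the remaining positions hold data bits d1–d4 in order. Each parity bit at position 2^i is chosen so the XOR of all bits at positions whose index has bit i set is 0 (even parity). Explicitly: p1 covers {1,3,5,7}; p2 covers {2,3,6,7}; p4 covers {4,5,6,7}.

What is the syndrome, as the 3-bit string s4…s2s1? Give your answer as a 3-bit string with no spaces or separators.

s1 (pos 1,3,5,7): 1⊕1⊕0⊕1 = 1
s2 (pos 2,3,6,7): 0⊕1⊕1⊕1 = 1
s4 (pos 4,5,6,7): 1⊕0⊕1⊕1 = 1
Syndrome s4…s1 = 111 → error at position 7.

111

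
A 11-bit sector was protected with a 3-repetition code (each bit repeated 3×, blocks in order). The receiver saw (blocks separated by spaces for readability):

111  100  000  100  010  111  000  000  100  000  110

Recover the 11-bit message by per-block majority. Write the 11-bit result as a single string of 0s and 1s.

Block 1 (111): 3 ones → 1
Block 2 (100): 1 one → 0
Block 3 (000): 0 ones → 0
Block 4 (100): 1 one → 0
Block 5 (010): 1 one → 0
Block 6 (111): 3 ones → 1
Block 7 (000): 0 ones → 0
Block 8 (000): 0 ones → 0
Block 9 (100): 1 one → 0
Block 10 (000): 0 ones → 0
Block 11 (110): 2 ones → 1

10000100001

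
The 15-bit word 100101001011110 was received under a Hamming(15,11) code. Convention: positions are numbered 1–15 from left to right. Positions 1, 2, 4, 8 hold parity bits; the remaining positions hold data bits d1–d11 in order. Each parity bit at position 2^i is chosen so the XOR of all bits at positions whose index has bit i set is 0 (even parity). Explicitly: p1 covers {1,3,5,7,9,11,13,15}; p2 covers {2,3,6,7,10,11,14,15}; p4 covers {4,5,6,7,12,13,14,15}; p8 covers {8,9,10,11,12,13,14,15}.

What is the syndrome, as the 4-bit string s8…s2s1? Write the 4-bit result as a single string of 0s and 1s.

1110

s1 (pos 1,3,5,7,9,11,13,15): 1⊕0⊕0⊕0⊕1⊕1⊕1⊕0 = 0
s2 (pos 2,3,6,7,10,11,14,15): 0⊕0⊕1⊕0⊕0⊕1⊕1⊕0 = 1
s4 (pos 4,5,6,7,12,13,14,15): 1⊕0⊕1⊕0⊕1⊕1⊕1⊕0 = 1
s8 (pos 8,9,10,11,12,13,14,15): 0⊕1⊕0⊕1⊕1⊕1⊕1⊕0 = 1
Syndrome s8…s1 = 1110 → error at position 14.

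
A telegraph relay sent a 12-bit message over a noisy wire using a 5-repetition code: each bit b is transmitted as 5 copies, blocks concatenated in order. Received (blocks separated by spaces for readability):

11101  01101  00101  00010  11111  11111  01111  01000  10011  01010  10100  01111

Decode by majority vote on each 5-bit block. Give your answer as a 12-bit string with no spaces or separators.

110011101001

Block 1 (11101): 4 ones → 1
Block 2 (01101): 3 ones → 1
Block 3 (00101): 2 ones → 0
Block 4 (00010): 1 one → 0
Block 5 (11111): 5 ones → 1
Block 6 (11111): 5 ones → 1
Block 7 (01111): 4 ones → 1
Block 8 (01000): 1 one → 0
Block 9 (10011): 3 ones → 1
Block 10 (01010): 2 ones → 0
Block 11 (10100): 2 ones → 0
Block 12 (01111): 4 ones → 1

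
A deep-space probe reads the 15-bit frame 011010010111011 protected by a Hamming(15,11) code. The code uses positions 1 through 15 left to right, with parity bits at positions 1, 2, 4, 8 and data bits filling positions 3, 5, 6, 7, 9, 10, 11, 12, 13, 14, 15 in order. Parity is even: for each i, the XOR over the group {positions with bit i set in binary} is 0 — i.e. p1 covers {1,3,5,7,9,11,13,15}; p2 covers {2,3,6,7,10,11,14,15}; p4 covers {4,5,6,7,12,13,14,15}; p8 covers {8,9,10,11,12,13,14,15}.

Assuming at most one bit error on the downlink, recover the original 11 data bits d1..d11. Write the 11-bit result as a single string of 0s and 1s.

11000111011

s1 (pos 1,3,5,7,9,11,13,15): 0⊕1⊕1⊕0⊕0⊕1⊕0⊕1 = 0
s2 (pos 2,3,6,7,10,11,14,15): 1⊕1⊕0⊕0⊕1⊕1⊕1⊕1 = 0
s4 (pos 4,5,6,7,12,13,14,15): 0⊕1⊕0⊕0⊕1⊕0⊕1⊕1 = 0
s8 (pos 8,9,10,11,12,13,14,15): 1⊕0⊕1⊕1⊕1⊕0⊕1⊕1 = 0
Syndrome s8…s1 = 0000 → no error.
Read data bits from positions 3,5,6,7,9,10,11,12,13,14,15: 11000111011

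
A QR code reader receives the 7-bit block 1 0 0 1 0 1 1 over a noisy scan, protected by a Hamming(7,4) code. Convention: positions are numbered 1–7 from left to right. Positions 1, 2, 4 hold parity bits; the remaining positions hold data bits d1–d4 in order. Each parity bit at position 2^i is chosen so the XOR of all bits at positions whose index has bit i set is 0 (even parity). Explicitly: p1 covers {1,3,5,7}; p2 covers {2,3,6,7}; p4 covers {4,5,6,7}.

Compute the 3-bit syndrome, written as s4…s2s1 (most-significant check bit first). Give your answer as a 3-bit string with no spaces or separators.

100

s1 (pos 1,3,5,7): 1⊕0⊕0⊕1 = 0
s2 (pos 2,3,6,7): 0⊕0⊕1⊕1 = 0
s4 (pos 4,5,6,7): 1⊕0⊕1⊕1 = 1
Syndrome s4…s1 = 100 → error at position 4.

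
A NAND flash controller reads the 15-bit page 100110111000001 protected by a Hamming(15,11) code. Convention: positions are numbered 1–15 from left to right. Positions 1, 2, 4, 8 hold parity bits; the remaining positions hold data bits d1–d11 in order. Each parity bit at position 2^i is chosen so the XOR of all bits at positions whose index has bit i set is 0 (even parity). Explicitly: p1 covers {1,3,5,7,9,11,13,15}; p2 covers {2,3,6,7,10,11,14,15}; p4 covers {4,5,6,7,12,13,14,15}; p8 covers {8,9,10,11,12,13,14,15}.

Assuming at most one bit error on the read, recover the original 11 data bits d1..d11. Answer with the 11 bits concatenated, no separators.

01010000001

s1 (pos 1,3,5,7,9,11,13,15): 1⊕0⊕1⊕1⊕1⊕0⊕0⊕1 = 1
s2 (pos 2,3,6,7,10,11,14,15): 0⊕0⊕0⊕1⊕0⊕0⊕0⊕1 = 0
s4 (pos 4,5,6,7,12,13,14,15): 1⊕1⊕0⊕1⊕0⊕0⊕0⊕1 = 0
s8 (pos 8,9,10,11,12,13,14,15): 1⊕1⊕0⊕0⊕0⊕0⊕0⊕1 = 1
Syndrome s8…s1 = 1001 → error at position 9.
Flip position 9: 100110111000001 → 100110110000001
Read data bits from positions 3,5,6,7,9,10,11,12,13,14,15: 01010000001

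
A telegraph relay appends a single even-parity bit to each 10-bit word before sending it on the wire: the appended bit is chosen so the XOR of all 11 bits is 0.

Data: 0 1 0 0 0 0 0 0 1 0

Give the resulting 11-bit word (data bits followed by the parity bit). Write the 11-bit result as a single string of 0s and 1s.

XOR of the 10 data bits: 0⊕1⊕0⊕0⊕0⊕0⊕0⊕0⊕1⊕0 = 0
Parity bit = 0 (so all 11 bits XOR to 0).

01000000100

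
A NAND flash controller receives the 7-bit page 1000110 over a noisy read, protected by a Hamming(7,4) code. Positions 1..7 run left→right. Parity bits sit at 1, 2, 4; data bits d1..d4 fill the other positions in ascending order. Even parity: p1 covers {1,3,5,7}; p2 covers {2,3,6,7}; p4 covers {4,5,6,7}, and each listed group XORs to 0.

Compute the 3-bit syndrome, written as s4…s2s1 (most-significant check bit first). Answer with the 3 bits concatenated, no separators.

010

s1 (pos 1,3,5,7): 1⊕0⊕1⊕0 = 0
s2 (pos 2,3,6,7): 0⊕0⊕1⊕0 = 1
s4 (pos 4,5,6,7): 0⊕1⊕1⊕0 = 0
Syndrome s4…s1 = 010 → error at position 2.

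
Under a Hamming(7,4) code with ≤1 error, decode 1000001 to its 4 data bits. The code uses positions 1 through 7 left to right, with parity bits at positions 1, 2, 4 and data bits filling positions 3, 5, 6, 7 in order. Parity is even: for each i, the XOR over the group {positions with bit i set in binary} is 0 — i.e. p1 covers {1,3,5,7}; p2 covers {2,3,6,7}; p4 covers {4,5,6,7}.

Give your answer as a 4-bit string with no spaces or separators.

s1 (pos 1,3,5,7): 1⊕0⊕0⊕1 = 0
s2 (pos 2,3,6,7): 0⊕0⊕0⊕1 = 1
s4 (pos 4,5,6,7): 0⊕0⊕0⊕1 = 1
Syndrome s4…s1 = 110 → error at position 6.
Flip position 6: 1000001 → 1000011
Read data bits from positions 3,5,6,7: 0011

0011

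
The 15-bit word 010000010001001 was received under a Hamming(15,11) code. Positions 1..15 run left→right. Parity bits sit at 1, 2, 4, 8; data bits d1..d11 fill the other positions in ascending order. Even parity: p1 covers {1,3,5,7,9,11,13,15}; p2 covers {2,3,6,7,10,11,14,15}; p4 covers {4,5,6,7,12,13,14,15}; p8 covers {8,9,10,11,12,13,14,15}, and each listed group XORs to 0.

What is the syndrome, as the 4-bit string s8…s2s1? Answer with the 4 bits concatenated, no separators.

1001

s1 (pos 1,3,5,7,9,11,13,15): 0⊕0⊕0⊕0⊕0⊕0⊕0⊕1 = 1
s2 (pos 2,3,6,7,10,11,14,15): 1⊕0⊕0⊕0⊕0⊕0⊕0⊕1 = 0
s4 (pos 4,5,6,7,12,13,14,15): 0⊕0⊕0⊕0⊕1⊕0⊕0⊕1 = 0
s8 (pos 8,9,10,11,12,13,14,15): 1⊕0⊕0⊕0⊕1⊕0⊕0⊕1 = 1
Syndrome s8…s1 = 1001 → error at position 9.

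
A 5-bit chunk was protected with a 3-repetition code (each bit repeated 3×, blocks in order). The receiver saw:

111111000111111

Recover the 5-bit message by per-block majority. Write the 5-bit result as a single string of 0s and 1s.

Block 1 (111): 3 ones → 1
Block 2 (111): 3 ones → 1
Block 3 (000): 0 ones → 0
Block 4 (111): 3 ones → 1
Block 5 (111): 3 ones → 1

11011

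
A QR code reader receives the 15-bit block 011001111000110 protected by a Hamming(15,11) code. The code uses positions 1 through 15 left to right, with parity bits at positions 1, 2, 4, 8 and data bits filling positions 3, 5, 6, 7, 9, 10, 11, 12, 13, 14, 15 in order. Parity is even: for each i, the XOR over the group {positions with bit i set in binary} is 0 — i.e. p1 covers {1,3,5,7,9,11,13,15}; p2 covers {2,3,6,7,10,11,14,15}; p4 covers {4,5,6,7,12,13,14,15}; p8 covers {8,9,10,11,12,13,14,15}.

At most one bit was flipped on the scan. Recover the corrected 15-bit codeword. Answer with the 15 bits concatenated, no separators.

001001111000110

s1 (pos 1,3,5,7,9,11,13,15): 0⊕1⊕0⊕1⊕1⊕0⊕1⊕0 = 0
s2 (pos 2,3,6,7,10,11,14,15): 1⊕1⊕1⊕1⊕0⊕0⊕1⊕0 = 1
s4 (pos 4,5,6,7,12,13,14,15): 0⊕0⊕1⊕1⊕0⊕1⊕1⊕0 = 0
s8 (pos 8,9,10,11,12,13,14,15): 1⊕1⊕0⊕0⊕0⊕1⊕1⊕0 = 0
Syndrome s8…s1 = 0010 → error at position 2.
Flip position 2: 011001111000110 → 001001111000110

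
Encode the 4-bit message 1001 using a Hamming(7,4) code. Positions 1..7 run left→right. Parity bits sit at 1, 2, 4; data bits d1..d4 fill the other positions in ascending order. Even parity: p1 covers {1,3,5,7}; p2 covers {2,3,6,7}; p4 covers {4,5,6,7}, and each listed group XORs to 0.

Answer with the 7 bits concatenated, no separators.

Place data at non-parity positions: p1 p2 1 p4 0 0 1
p1 (pos 1,3,5,7): XOR of data positions = 1⊕0⊕1 = 0
p2 (pos 2,3,6,7): XOR of data positions = 1⊕0⊕1 = 0
p4 (pos 4,5,6,7): XOR of data positions = 0⊕0⊕1 = 1
Codeword: 0011001

0011001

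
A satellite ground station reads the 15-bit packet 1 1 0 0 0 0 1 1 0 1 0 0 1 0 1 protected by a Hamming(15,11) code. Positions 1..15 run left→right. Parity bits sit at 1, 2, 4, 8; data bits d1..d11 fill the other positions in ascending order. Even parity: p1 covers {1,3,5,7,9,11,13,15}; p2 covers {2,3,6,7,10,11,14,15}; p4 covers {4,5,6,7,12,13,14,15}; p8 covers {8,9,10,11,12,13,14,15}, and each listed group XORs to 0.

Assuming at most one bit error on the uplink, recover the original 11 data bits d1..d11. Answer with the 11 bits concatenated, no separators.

s1 (pos 1,3,5,7,9,11,13,15): 1⊕0⊕0⊕1⊕0⊕0⊕1⊕1 = 0
s2 (pos 2,3,6,7,10,11,14,15): 1⊕0⊕0⊕1⊕1⊕0⊕0⊕1 = 0
s4 (pos 4,5,6,7,12,13,14,15): 0⊕0⊕0⊕1⊕0⊕1⊕0⊕1 = 1
s8 (pos 8,9,10,11,12,13,14,15): 1⊕0⊕1⊕0⊕0⊕1⊕0⊕1 = 0
Syndrome s8…s1 = 0100 → error at position 4.
Flip position 4: 110000110100101 → 110100110100101
Read data bits from positions 3,5,6,7,9,10,11,12,13,14,15: 00010100101

00010100101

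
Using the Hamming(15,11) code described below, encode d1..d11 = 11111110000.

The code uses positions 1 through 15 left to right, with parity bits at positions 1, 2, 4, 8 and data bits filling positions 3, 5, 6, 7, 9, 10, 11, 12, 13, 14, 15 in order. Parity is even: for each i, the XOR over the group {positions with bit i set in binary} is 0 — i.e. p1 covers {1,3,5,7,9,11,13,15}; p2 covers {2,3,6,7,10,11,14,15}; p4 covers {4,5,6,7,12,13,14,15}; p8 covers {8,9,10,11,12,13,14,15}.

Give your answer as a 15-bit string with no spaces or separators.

111111111110000

Place data at non-parity positions: p1 p2 1 p4 1 1 1 p8 1 1 1 0 0 0 0
p1 (pos 1,3,5,7,9,11,13,15): XOR of data positions = 1⊕1⊕1⊕1⊕1⊕0⊕0 = 1
p2 (pos 2,3,6,7,10,11,14,15): XOR of data positions = 1⊕1⊕1⊕1⊕1⊕0⊕0 = 1
p4 (pos 4,5,6,7,12,13,14,15): XOR of data positions = 1⊕1⊕1⊕0⊕0⊕0⊕0 = 1
p8 (pos 8,9,10,11,12,13,14,15): XOR of data positions = 1⊕1⊕1⊕0⊕0⊕0⊕0 = 1
Codeword: 111111111110000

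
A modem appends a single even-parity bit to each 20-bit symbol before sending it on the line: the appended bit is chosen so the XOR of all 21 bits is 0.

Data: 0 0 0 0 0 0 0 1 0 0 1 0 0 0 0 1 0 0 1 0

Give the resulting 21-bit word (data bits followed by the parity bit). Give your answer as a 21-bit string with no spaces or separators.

000000010010000100100

XOR of the 20 data bits: 0⊕0⊕0⊕0⊕0⊕0⊕0⊕1⊕0⊕0⊕1⊕0⊕0⊕0⊕0⊕1⊕0⊕0⊕1⊕0 = 0
Parity bit = 0 (so all 21 bits XOR to 0).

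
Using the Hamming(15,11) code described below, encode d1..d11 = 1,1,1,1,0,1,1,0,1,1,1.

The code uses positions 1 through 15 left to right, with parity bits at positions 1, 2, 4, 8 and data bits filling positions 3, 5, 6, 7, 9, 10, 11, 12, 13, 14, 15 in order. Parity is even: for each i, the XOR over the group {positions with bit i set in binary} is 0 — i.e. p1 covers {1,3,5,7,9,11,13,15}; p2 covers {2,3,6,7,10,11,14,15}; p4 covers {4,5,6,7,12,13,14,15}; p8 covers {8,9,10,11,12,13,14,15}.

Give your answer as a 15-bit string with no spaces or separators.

Place data at non-parity positions: p1 p2 1 p4 1 1 1 p8 0 1 1 0 1 1 1
p1 (pos 1,3,5,7,9,11,13,15): XOR of data positions = 1⊕1⊕1⊕0⊕1⊕1⊕1 = 0
p2 (pos 2,3,6,7,10,11,14,15): XOR of data positions = 1⊕1⊕1⊕1⊕1⊕1⊕1 = 1
p4 (pos 4,5,6,7,12,13,14,15): XOR of data positions = 1⊕1⊕1⊕0⊕1⊕1⊕1 = 0
p8 (pos 8,9,10,11,12,13,14,15): XOR of data positions = 0⊕1⊕1⊕0⊕1⊕1⊕1 = 1
Codeword: 011011110110111

011011110110111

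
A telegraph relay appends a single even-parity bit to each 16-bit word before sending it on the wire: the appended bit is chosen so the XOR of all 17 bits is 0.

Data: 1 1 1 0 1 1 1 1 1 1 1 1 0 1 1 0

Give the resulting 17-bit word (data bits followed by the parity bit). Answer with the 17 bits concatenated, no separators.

11101111111101101

XOR of the 16 data bits: 1⊕1⊕1⊕0⊕1⊕1⊕1⊕1⊕1⊕1⊕1⊕1⊕0⊕1⊕1⊕0 = 1
Parity bit = 1 (so all 17 bits XOR to 0).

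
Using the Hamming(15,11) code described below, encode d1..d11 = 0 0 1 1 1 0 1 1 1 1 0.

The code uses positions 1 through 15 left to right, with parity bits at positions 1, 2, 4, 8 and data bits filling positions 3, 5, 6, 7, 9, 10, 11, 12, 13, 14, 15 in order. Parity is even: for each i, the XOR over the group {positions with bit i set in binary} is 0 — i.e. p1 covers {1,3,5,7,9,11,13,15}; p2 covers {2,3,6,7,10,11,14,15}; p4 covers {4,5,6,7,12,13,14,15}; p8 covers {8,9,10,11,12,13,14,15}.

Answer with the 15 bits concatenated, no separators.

Place data at non-parity positions: p1 p2 0 p4 0 1 1 p8 1 0 1 1 1 1 0
p1 (pos 1,3,5,7,9,11,13,15): XOR of data positions = 0⊕0⊕1⊕1⊕1⊕1⊕0 = 0
p2 (pos 2,3,6,7,10,11,14,15): XOR of data positions = 0⊕1⊕1⊕0⊕1⊕1⊕0 = 0
p4 (pos 4,5,6,7,12,13,14,15): XOR of data positions = 0⊕1⊕1⊕1⊕1⊕1⊕0 = 1
p8 (pos 8,9,10,11,12,13,14,15): XOR of data positions = 1⊕0⊕1⊕1⊕1⊕1⊕0 = 1
Codeword: 000101111011110

000101111011110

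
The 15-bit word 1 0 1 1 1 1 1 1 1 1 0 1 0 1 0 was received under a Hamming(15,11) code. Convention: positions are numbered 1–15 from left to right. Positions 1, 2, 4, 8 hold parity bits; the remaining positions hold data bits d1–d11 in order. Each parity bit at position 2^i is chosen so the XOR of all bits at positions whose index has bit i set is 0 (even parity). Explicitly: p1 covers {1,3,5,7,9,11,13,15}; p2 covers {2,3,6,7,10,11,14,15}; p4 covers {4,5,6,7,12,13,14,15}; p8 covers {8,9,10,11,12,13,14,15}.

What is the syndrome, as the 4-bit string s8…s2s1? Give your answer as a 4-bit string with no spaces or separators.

1011

s1 (pos 1,3,5,7,9,11,13,15): 1⊕1⊕1⊕1⊕1⊕0⊕0⊕0 = 1
s2 (pos 2,3,6,7,10,11,14,15): 0⊕1⊕1⊕1⊕1⊕0⊕1⊕0 = 1
s4 (pos 4,5,6,7,12,13,14,15): 1⊕1⊕1⊕1⊕1⊕0⊕1⊕0 = 0
s8 (pos 8,9,10,11,12,13,14,15): 1⊕1⊕1⊕0⊕1⊕0⊕1⊕0 = 1
Syndrome s8…s1 = 1011 → error at position 11.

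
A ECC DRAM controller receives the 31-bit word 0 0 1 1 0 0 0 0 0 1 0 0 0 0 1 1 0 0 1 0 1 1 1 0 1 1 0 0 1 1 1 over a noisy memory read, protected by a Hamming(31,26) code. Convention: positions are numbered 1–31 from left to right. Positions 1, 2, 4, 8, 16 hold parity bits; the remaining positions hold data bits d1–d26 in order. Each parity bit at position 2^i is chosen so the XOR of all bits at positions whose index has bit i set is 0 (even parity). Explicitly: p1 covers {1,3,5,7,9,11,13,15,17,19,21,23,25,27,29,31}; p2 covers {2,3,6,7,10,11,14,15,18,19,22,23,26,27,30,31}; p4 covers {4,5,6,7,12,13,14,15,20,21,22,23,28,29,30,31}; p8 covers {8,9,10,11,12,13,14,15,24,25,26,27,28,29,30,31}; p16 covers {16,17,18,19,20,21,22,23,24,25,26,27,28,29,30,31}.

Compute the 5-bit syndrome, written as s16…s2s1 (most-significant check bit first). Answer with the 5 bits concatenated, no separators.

s1 (pos 1,3,5,7,9,11,13,15,17,19,21,23,25,27,29,31): 0⊕1⊕0⊕0⊕0⊕0⊕0⊕1⊕0⊕1⊕1⊕1⊕1⊕0⊕1⊕1 = 0
s2 (pos 2,3,6,7,10,11,14,15,18,19,22,23,26,27,30,31): 0⊕1⊕0⊕0⊕1⊕0⊕0⊕1⊕0⊕1⊕1⊕1⊕1⊕0⊕1⊕1 = 1
s4 (pos 4,5,6,7,12,13,14,15,20,21,22,23,28,29,30,31): 1⊕0⊕0⊕0⊕0⊕0⊕0⊕1⊕0⊕1⊕1⊕1⊕0⊕1⊕1⊕1 = 0
s8 (pos 8,9,10,11,12,13,14,15,24,25,26,27,28,29,30,31): 0⊕0⊕1⊕0⊕0⊕0⊕0⊕1⊕0⊕1⊕1⊕0⊕0⊕1⊕1⊕1 = 1
s16 (pos 16,17,18,19,20,21,22,23,24,25,26,27,28,29,30,31): 1⊕0⊕0⊕1⊕0⊕1⊕1⊕1⊕0⊕1⊕1⊕0⊕0⊕1⊕1⊕1 = 0
Syndrome s16…s1 = 01010 → error at position 10.

01010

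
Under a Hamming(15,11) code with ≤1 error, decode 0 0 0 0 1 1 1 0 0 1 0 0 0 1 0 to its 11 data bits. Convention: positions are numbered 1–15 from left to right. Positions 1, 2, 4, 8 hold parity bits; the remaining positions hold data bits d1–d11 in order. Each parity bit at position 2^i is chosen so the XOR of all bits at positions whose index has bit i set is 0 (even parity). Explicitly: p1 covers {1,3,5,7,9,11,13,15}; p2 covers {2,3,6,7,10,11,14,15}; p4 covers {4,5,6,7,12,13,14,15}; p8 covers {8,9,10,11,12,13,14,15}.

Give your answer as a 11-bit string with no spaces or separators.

s1 (pos 1,3,5,7,9,11,13,15): 0⊕0⊕1⊕1⊕0⊕0⊕0⊕0 = 0
s2 (pos 2,3,6,7,10,11,14,15): 0⊕0⊕1⊕1⊕1⊕0⊕1⊕0 = 0
s4 (pos 4,5,6,7,12,13,14,15): 0⊕1⊕1⊕1⊕0⊕0⊕1⊕0 = 0
s8 (pos 8,9,10,11,12,13,14,15): 0⊕0⊕1⊕0⊕0⊕0⊕1⊕0 = 0
Syndrome s8…s1 = 0000 → no error.
Read data bits from positions 3,5,6,7,9,10,11,12,13,14,15: 01110100010

01110100010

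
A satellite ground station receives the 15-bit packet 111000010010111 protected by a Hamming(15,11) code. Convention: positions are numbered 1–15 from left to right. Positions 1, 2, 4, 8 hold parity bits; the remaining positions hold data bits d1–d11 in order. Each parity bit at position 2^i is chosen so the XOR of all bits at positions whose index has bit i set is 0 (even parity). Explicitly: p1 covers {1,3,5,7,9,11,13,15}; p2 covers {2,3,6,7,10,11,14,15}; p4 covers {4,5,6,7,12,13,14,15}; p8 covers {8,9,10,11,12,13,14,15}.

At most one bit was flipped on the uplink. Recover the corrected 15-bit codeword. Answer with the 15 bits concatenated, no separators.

111000010010110

s1 (pos 1,3,5,7,9,11,13,15): 1⊕1⊕0⊕0⊕0⊕1⊕1⊕1 = 1
s2 (pos 2,3,6,7,10,11,14,15): 1⊕1⊕0⊕0⊕0⊕1⊕1⊕1 = 1
s4 (pos 4,5,6,7,12,13,14,15): 0⊕0⊕0⊕0⊕0⊕1⊕1⊕1 = 1
s8 (pos 8,9,10,11,12,13,14,15): 1⊕0⊕0⊕1⊕0⊕1⊕1⊕1 = 1
Syndrome s8…s1 = 1111 → error at position 15.
Flip position 15: 111000010010111 → 111000010010110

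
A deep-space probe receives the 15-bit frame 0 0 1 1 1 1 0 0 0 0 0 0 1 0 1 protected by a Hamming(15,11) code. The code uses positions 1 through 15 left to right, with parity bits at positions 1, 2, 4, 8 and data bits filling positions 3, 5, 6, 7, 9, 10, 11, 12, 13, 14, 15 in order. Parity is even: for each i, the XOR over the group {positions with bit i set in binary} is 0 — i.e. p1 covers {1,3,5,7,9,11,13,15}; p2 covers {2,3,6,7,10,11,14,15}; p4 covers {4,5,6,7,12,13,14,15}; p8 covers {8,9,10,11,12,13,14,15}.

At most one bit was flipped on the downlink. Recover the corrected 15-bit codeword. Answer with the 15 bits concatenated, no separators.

001110000000101

s1 (pos 1,3,5,7,9,11,13,15): 0⊕1⊕1⊕0⊕0⊕0⊕1⊕1 = 0
s2 (pos 2,3,6,7,10,11,14,15): 0⊕1⊕1⊕0⊕0⊕0⊕0⊕1 = 1
s4 (pos 4,5,6,7,12,13,14,15): 1⊕1⊕1⊕0⊕0⊕1⊕0⊕1 = 1
s8 (pos 8,9,10,11,12,13,14,15): 0⊕0⊕0⊕0⊕0⊕1⊕0⊕1 = 0
Syndrome s8…s1 = 0110 → error at position 6.
Flip position 6: 001111000000101 → 001110000000101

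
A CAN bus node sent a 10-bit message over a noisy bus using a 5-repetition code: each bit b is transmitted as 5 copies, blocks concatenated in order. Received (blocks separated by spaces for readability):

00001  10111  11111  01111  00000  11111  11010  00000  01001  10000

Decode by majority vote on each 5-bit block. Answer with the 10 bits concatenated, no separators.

0111011000

Block 1 (00001): 1 one → 0
Block 2 (10111): 4 ones → 1
Block 3 (11111): 5 ones → 1
Block 4 (01111): 4 ones → 1
Block 5 (00000): 0 ones → 0
Block 6 (11111): 5 ones → 1
Block 7 (11010): 3 ones → 1
Block 8 (00000): 0 ones → 0
Block 9 (01001): 2 ones → 0
Block 10 (10000): 1 one → 0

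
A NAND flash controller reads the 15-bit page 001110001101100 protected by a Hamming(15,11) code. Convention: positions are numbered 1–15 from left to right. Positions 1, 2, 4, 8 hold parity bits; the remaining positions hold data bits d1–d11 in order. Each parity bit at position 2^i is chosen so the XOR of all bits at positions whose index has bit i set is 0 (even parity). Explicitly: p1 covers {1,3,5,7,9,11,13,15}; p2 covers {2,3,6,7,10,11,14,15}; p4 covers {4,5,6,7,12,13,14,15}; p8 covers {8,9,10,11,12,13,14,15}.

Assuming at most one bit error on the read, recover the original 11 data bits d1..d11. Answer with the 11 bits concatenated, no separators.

11001101100

s1 (pos 1,3,5,7,9,11,13,15): 0⊕1⊕1⊕0⊕1⊕0⊕1⊕0 = 0
s2 (pos 2,3,6,7,10,11,14,15): 0⊕1⊕0⊕0⊕1⊕0⊕0⊕0 = 0
s4 (pos 4,5,6,7,12,13,14,15): 1⊕1⊕0⊕0⊕1⊕1⊕0⊕0 = 0
s8 (pos 8,9,10,11,12,13,14,15): 0⊕1⊕1⊕0⊕1⊕1⊕0⊕0 = 0
Syndrome s8…s1 = 0000 → no error.
Read data bits from positions 3,5,6,7,9,10,11,12,13,14,15: 11001101100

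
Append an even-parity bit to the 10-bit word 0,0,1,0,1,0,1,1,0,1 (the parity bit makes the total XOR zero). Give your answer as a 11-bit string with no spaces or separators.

XOR of the 10 data bits: 0⊕0⊕1⊕0⊕1⊕0⊕1⊕1⊕0⊕1 = 1
Parity bit = 1 (so all 11 bits XOR to 0).

00101011011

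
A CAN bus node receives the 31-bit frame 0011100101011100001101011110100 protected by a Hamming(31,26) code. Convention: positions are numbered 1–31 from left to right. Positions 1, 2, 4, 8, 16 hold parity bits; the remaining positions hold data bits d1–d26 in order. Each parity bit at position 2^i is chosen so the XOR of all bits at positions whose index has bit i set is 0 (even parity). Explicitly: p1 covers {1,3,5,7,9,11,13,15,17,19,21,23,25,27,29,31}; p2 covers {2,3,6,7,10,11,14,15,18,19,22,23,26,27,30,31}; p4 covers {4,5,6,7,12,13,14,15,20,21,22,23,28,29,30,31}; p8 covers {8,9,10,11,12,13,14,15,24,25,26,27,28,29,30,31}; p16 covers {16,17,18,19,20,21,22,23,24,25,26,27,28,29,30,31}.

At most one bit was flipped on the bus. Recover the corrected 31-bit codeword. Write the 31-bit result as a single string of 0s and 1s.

0001100101011100001101011110100

s1 (pos 1,3,5,7,9,11,13,15,17,19,21,23,25,27,29,31): 0⊕1⊕1⊕0⊕0⊕0⊕1⊕0⊕0⊕1⊕0⊕0⊕1⊕1⊕1⊕0 = 1
s2 (pos 2,3,6,7,10,11,14,15,18,19,22,23,26,27,30,31): 0⊕1⊕0⊕0⊕1⊕0⊕1⊕0⊕0⊕1⊕1⊕0⊕1⊕1⊕0⊕0 = 1
s4 (pos 4,5,6,7,12,13,14,15,20,21,22,23,28,29,30,31): 1⊕1⊕0⊕0⊕1⊕1⊕1⊕0⊕1⊕0⊕1⊕0⊕0⊕1⊕0⊕0 = 0
s8 (pos 8,9,10,11,12,13,14,15,24,25,26,27,28,29,30,31): 1⊕0⊕1⊕0⊕1⊕1⊕1⊕0⊕1⊕1⊕1⊕1⊕0⊕1⊕0⊕0 = 0
s16 (pos 16,17,18,19,20,21,22,23,24,25,26,27,28,29,30,31): 0⊕0⊕0⊕1⊕1⊕0⊕1⊕0⊕1⊕1⊕1⊕1⊕0⊕1⊕0⊕0 = 0
Syndrome s16…s1 = 00011 → error at position 3.
Flip position 3: 0011100101011100001101011110100 → 0001100101011100001101011110100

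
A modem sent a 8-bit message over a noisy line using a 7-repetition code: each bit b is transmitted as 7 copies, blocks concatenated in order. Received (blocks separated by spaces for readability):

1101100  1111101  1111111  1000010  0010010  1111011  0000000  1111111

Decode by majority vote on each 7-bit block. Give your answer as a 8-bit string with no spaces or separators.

Block 1 (1101100): 4 ones → 1
Block 2 (1111101): 6 ones → 1
Block 3 (1111111): 7 ones → 1
Block 4 (1000010): 2 ones → 0
Block 5 (0010010): 2 ones → 0
Block 6 (1111011): 6 ones → 1
Block 7 (0000000): 0 ones → 0
Block 8 (1111111): 7 ones → 1

11100101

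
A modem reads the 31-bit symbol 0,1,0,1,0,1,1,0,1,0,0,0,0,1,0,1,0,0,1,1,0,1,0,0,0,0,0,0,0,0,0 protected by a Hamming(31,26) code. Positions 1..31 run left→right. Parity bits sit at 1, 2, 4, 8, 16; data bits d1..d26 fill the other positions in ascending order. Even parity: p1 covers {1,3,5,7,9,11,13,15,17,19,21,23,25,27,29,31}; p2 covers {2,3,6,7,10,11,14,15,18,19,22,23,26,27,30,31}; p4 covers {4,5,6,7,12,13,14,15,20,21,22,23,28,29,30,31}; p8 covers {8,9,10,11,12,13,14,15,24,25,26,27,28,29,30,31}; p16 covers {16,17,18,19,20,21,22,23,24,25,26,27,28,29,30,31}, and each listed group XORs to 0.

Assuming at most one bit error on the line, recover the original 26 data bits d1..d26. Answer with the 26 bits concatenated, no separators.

00111000010001101000000000

s1 (pos 1,3,5,7,9,11,13,15,17,19,21,23,25,27,29,31): 0⊕0⊕0⊕1⊕1⊕0⊕0⊕0⊕0⊕1⊕0⊕0⊕0⊕0⊕0⊕0 = 1
s2 (pos 2,3,6,7,10,11,14,15,18,19,22,23,26,27,30,31): 1⊕0⊕1⊕1⊕0⊕0⊕1⊕0⊕0⊕1⊕1⊕0⊕0⊕0⊕0⊕0 = 0
s4 (pos 4,5,6,7,12,13,14,15,20,21,22,23,28,29,30,31): 1⊕0⊕1⊕1⊕0⊕0⊕1⊕0⊕1⊕0⊕1⊕0⊕0⊕0⊕0⊕0 = 0
s8 (pos 8,9,10,11,12,13,14,15,24,25,26,27,28,29,30,31): 0⊕1⊕0⊕0⊕0⊕0⊕1⊕0⊕0⊕0⊕0⊕0⊕0⊕0⊕0⊕0 = 0
s16 (pos 16,17,18,19,20,21,22,23,24,25,26,27,28,29,30,31): 1⊕0⊕0⊕1⊕1⊕0⊕1⊕0⊕0⊕0⊕0⊕0⊕0⊕0⊕0⊕0 = 0
Syndrome s16…s1 = 00001 → error at position 1.
Flip position 1: 0101011010000101001101000000000 → 1101011010000101001101000000000
Read data bits from positions 3,5,6,7,9,10,11,12,13,14,15,17,18,19,20,21,22,23,24,25,26,27,28,29,30,31: 00111000010001101000000000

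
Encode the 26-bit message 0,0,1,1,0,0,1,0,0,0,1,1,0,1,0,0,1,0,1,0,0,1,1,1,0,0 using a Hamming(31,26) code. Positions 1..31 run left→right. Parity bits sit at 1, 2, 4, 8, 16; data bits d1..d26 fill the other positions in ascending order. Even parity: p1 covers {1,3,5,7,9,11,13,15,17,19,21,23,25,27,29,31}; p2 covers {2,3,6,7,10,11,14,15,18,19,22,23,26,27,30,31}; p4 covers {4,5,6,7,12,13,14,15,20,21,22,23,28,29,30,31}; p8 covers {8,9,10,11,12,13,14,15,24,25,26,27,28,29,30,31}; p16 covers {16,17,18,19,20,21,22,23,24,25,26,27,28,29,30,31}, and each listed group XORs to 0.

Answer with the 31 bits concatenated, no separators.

Place data at non-parity positions: p1 p2 0 p4 0 1 1 p8 0 0 1 0 0 0 1 p16 1 0 1 0 0 1 0 1 0 0 1 1 1 0 0
p1 (pos 1,3,5,7,9,11,13,15,17,19,21,23,25,27,29,31): XOR of data positions = 0⊕0⊕1⊕0⊕1⊕0⊕1⊕1⊕1⊕0⊕0⊕0⊕1⊕1⊕0 = 1
p2 (pos 2,3,6,7,10,11,14,15,18,19,22,23,26,27,30,31): XOR of data positions = 0⊕1⊕1⊕0⊕1⊕0⊕1⊕0⊕1⊕1⊕0⊕0⊕1⊕0⊕0 = 1
p4 (pos 4,5,6,7,12,13,14,15,20,21,22,23,28,29,30,31): XOR of data positions = 0⊕1⊕1⊕0⊕0⊕0⊕1⊕0⊕0⊕1⊕0⊕1⊕1⊕0⊕0 = 0
p8 (pos 8,9,10,11,12,13,14,15,24,25,26,27,28,29,30,31): XOR of data positions = 0⊕0⊕1⊕0⊕0⊕0⊕1⊕1⊕0⊕0⊕1⊕1⊕1⊕0⊕0 = 0
p16 (pos 16,17,18,19,20,21,22,23,24,25,26,27,28,29,30,31): XOR of data positions = 1⊕0⊕1⊕0⊕0⊕1⊕0⊕1⊕0⊕0⊕1⊕1⊕1⊕0⊕0 = 1
Codeword: 1100011000100011101001010011100

1100011000100011101001010011100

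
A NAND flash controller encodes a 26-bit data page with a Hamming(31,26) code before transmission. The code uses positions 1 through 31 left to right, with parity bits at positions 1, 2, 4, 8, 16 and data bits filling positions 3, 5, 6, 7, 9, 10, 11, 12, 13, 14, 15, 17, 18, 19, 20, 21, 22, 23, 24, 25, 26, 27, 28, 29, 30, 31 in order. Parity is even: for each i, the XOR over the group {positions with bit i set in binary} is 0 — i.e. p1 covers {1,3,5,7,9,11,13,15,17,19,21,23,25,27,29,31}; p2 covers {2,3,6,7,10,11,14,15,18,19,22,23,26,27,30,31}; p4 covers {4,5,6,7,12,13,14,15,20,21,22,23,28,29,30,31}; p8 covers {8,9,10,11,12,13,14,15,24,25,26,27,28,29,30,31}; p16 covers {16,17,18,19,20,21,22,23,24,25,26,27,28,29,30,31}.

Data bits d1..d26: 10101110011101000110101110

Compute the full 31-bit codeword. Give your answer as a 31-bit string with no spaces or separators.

0011010011100110101000110101110

Place data at non-parity positions: p1 p2 1 p4 0 1 0 p8 1 1 1 0 0 1 1 p16 1 0 1 0 0 0 1 1 0 1 0 1 1 1 0
p1 (pos 1,3,5,7,9,11,13,15,17,19,21,23,25,27,29,31): XOR of data positions = 1⊕0⊕0⊕1⊕1⊕0⊕1⊕1⊕1⊕0⊕1⊕0⊕0⊕1⊕0 = 0
p2 (pos 2,3,6,7,10,11,14,15,18,19,22,23,26,27,30,31): XOR of data positions = 1⊕1⊕0⊕1⊕1⊕1⊕1⊕0⊕1⊕0⊕1⊕1⊕0⊕1⊕0 = 0
p4 (pos 4,5,6,7,12,13,14,15,20,21,22,23,28,29,30,31): XOR of data positions = 0⊕1⊕0⊕0⊕0⊕1⊕1⊕0⊕0⊕0⊕1⊕1⊕1⊕1⊕0 = 1
p8 (pos 8,9,10,11,12,13,14,15,24,25,26,27,28,29,30,31): XOR of data positions = 1⊕1⊕1⊕0⊕0⊕1⊕1⊕1⊕0⊕1⊕0⊕1⊕1⊕1⊕0 = 0
p16 (pos 16,17,18,19,20,21,22,23,24,25,26,27,28,29,30,31): XOR of data positions = 1⊕0⊕1⊕0⊕0⊕0⊕1⊕1⊕0⊕1⊕0⊕1⊕1⊕1⊕0 = 0
Codeword: 0011010011100110101000110101110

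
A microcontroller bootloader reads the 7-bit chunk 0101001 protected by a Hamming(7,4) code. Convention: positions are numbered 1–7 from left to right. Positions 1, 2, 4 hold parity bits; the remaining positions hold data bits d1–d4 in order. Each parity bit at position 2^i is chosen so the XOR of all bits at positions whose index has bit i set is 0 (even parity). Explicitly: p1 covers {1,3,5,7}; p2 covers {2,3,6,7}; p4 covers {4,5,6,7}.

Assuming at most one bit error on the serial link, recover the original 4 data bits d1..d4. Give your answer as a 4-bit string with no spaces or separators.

s1 (pos 1,3,5,7): 0⊕0⊕0⊕1 = 1
s2 (pos 2,3,6,7): 1⊕0⊕0⊕1 = 0
s4 (pos 4,5,6,7): 1⊕0⊕0⊕1 = 0
Syndrome s4…s1 = 001 → error at position 1.
Flip position 1: 0101001 → 1101001
Read data bits from positions 3,5,6,7: 0001

0001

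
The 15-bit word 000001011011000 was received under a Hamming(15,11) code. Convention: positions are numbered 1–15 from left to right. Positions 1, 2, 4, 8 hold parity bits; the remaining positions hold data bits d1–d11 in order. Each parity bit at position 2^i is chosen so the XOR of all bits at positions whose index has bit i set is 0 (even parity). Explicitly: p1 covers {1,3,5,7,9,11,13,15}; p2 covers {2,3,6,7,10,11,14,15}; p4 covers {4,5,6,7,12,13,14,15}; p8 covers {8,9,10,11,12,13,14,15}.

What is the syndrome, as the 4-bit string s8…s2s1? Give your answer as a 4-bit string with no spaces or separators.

0000

s1 (pos 1,3,5,7,9,11,13,15): 0⊕0⊕0⊕0⊕1⊕1⊕0⊕0 = 0
s2 (pos 2,3,6,7,10,11,14,15): 0⊕0⊕1⊕0⊕0⊕1⊕0⊕0 = 0
s4 (pos 4,5,6,7,12,13,14,15): 0⊕0⊕1⊕0⊕1⊕0⊕0⊕0 = 0
s8 (pos 8,9,10,11,12,13,14,15): 1⊕1⊕0⊕1⊕1⊕0⊕0⊕0 = 0
Syndrome s8…s1 = 0000 → no error.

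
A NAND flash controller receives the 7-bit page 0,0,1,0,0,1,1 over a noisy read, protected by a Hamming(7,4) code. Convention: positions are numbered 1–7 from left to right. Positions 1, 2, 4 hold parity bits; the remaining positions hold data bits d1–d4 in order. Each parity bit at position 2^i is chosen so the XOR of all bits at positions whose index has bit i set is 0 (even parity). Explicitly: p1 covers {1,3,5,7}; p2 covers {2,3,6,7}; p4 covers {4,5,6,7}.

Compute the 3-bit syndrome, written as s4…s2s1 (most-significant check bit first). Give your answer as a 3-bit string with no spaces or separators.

010

s1 (pos 1,3,5,7): 0⊕1⊕0⊕1 = 0
s2 (pos 2,3,6,7): 0⊕1⊕1⊕1 = 1
s4 (pos 4,5,6,7): 0⊕0⊕1⊕1 = 0
Syndrome s4…s1 = 010 → error at position 2.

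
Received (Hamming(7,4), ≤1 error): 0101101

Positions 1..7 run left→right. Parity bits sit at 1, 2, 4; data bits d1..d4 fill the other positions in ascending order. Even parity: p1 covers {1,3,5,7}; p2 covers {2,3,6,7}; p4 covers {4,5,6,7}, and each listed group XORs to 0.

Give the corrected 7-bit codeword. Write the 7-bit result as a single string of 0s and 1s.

0100101

s1 (pos 1,3,5,7): 0⊕0⊕1⊕1 = 0
s2 (pos 2,3,6,7): 1⊕0⊕0⊕1 = 0
s4 (pos 4,5,6,7): 1⊕1⊕0⊕1 = 1
Syndrome s4…s1 = 100 → error at position 4.
Flip position 4: 0101101 → 0100101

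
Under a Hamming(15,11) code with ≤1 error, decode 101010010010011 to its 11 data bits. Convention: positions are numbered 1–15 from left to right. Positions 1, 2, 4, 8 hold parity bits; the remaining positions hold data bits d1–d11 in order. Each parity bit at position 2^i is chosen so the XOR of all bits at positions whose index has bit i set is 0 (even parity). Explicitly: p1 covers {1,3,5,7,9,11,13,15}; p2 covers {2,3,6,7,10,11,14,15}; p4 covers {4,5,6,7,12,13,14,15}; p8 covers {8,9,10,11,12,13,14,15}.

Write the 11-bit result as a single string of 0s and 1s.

10000010011

s1 (pos 1,3,5,7,9,11,13,15): 1⊕1⊕1⊕0⊕0⊕1⊕0⊕1 = 1
s2 (pos 2,3,6,7,10,11,14,15): 0⊕1⊕0⊕0⊕0⊕1⊕1⊕1 = 0
s4 (pos 4,5,6,7,12,13,14,15): 0⊕1⊕0⊕0⊕0⊕0⊕1⊕1 = 1
s8 (pos 8,9,10,11,12,13,14,15): 1⊕0⊕0⊕1⊕0⊕0⊕1⊕1 = 0
Syndrome s8…s1 = 0101 → error at position 5.
Flip position 5: 101010010010011 → 101000010010011
Read data bits from positions 3,5,6,7,9,10,11,12,13,14,15: 10000010011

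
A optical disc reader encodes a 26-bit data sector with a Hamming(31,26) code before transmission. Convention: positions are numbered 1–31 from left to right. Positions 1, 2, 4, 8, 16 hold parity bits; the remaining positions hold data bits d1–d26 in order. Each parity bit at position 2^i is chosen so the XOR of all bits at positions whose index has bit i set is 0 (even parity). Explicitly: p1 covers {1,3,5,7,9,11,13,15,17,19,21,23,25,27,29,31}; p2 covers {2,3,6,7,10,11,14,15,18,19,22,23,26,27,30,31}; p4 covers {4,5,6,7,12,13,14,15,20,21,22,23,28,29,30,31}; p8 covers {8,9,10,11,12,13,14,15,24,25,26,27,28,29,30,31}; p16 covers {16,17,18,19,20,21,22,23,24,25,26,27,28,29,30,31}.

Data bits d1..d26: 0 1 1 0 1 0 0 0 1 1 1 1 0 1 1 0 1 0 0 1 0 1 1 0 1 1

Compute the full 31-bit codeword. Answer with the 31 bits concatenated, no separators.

Place data at non-parity positions: p1 p2 0 p4 1 1 0 p8 1 0 0 0 1 1 1 p16 1 0 1 1 0 1 0 0 1 0 1 1 0 1 1
p1 (pos 1,3,5,7,9,11,13,15,17,19,21,23,25,27,29,31): XOR of data positions = 0⊕1⊕0⊕1⊕0⊕1⊕1⊕1⊕1⊕0⊕0⊕1⊕1⊕0⊕1 = 1
p2 (pos 2,3,6,7,10,11,14,15,18,19,22,23,26,27,30,31): XOR of data positions = 0⊕1⊕0⊕0⊕0⊕1⊕1⊕0⊕1⊕1⊕0⊕0⊕1⊕1⊕1 = 0
p4 (pos 4,5,6,7,12,13,14,15,20,21,22,23,28,29,30,31): XOR of data positions = 1⊕1⊕0⊕0⊕1⊕1⊕1⊕1⊕0⊕1⊕0⊕1⊕0⊕1⊕1 = 0
p8 (pos 8,9,10,11,12,13,14,15,24,25,26,27,28,29,30,31): XOR of data positions = 1⊕0⊕0⊕0⊕1⊕1⊕1⊕0⊕1⊕0⊕1⊕1⊕0⊕1⊕1 = 1
p16 (pos 16,17,18,19,20,21,22,23,24,25,26,27,28,29,30,31): XOR of data positions = 1⊕0⊕1⊕1⊕0⊕1⊕0⊕0⊕1⊕0⊕1⊕1⊕0⊕1⊕1 = 1
Codeword: 1000110110001111101101001011011

1000110110001111101101001011011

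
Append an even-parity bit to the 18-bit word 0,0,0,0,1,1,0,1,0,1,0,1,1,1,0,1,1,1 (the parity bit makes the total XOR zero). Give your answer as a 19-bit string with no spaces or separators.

XOR of the 18 data bits: 0⊕0⊕0⊕0⊕1⊕1⊕0⊕1⊕0⊕1⊕0⊕1⊕1⊕1⊕0⊕1⊕1⊕1 = 0
Parity bit = 0 (so all 19 bits XOR to 0).

0000110101011101110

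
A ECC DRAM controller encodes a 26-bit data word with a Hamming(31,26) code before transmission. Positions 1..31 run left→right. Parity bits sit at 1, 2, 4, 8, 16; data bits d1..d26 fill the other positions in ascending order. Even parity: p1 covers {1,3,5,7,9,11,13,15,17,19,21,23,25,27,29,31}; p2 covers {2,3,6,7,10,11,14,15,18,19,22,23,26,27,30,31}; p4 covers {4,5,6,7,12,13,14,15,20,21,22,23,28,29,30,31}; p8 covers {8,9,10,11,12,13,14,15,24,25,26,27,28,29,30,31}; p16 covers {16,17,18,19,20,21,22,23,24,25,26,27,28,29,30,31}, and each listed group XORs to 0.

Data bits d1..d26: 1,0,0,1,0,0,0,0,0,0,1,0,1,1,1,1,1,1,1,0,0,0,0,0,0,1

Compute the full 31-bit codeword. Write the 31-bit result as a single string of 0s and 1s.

Place data at non-parity positions: p1 p2 1 p4 0 0 1 p8 0 0 0 0 0 0 1 p16 0 1 1 1 1 1 1 1 0 0 0 0 0 0 1
p1 (pos 1,3,5,7,9,11,13,15,17,19,21,23,25,27,29,31): XOR of data positions = 1⊕0⊕1⊕0⊕0⊕0⊕1⊕0⊕1⊕1⊕1⊕0⊕0⊕0⊕1 = 1
p2 (pos 2,3,6,7,10,11,14,15,18,19,22,23,26,27,30,31): XOR of data positions = 1⊕0⊕1⊕0⊕0⊕0⊕1⊕1⊕1⊕1⊕1⊕0⊕0⊕0⊕1 = 0
p4 (pos 4,5,6,7,12,13,14,15,20,21,22,23,28,29,30,31): XOR of data positions = 0⊕0⊕1⊕0⊕0⊕0⊕1⊕1⊕1⊕1⊕1⊕0⊕0⊕0⊕1 = 1
p8 (pos 8,9,10,11,12,13,14,15,24,25,26,27,28,29,30,31): XOR of data positions = 0⊕0⊕0⊕0⊕0⊕0⊕1⊕1⊕0⊕0⊕0⊕0⊕0⊕0⊕1 = 1
p16 (pos 16,17,18,19,20,21,22,23,24,25,26,27,28,29,30,31): XOR of data positions = 0⊕1⊕1⊕1⊕1⊕1⊕1⊕1⊕0⊕0⊕0⊕0⊕0⊕0⊕1 = 0
Codeword: 1011001100000010011111110000001

1011001100000010011111110000001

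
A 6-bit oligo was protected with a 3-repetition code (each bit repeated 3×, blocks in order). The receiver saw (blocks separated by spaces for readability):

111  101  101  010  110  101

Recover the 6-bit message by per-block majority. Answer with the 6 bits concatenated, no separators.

Block 1 (111): 3 ones → 1
Block 2 (101): 2 ones → 1
Block 3 (101): 2 ones → 1
Block 4 (010): 1 one → 0
Block 5 (110): 2 ones → 1
Block 6 (101): 2 ones → 1

111011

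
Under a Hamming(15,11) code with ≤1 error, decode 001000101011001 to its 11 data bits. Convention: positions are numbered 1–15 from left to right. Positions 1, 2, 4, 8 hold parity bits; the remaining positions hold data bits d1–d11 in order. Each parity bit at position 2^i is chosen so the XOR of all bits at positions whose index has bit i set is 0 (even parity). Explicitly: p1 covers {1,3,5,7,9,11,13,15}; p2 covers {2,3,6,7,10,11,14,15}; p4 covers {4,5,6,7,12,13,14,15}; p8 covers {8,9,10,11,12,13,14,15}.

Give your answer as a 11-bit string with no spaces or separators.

s1 (pos 1,3,5,7,9,11,13,15): 0⊕1⊕0⊕1⊕1⊕1⊕0⊕1 = 1
s2 (pos 2,3,6,7,10,11,14,15): 0⊕1⊕0⊕1⊕0⊕1⊕0⊕1 = 0
s4 (pos 4,5,6,7,12,13,14,15): 0⊕0⊕0⊕1⊕1⊕0⊕0⊕1 = 1
s8 (pos 8,9,10,11,12,13,14,15): 0⊕1⊕0⊕1⊕1⊕0⊕0⊕1 = 0
Syndrome s8…s1 = 0101 → error at position 5.
Flip position 5: 001000101011001 → 001010101011001
Read data bits from positions 3,5,6,7,9,10,11,12,13,14,15: 11011011001

11011011001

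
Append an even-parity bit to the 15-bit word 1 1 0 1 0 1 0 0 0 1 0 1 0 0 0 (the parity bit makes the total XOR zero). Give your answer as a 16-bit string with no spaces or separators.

XOR of the 15 data bits: 1⊕1⊕0⊕1⊕0⊕1⊕0⊕0⊕0⊕1⊕0⊕1⊕0⊕0⊕0 = 0
Parity bit = 0 (so all 16 bits XOR to 0).

1101010001010000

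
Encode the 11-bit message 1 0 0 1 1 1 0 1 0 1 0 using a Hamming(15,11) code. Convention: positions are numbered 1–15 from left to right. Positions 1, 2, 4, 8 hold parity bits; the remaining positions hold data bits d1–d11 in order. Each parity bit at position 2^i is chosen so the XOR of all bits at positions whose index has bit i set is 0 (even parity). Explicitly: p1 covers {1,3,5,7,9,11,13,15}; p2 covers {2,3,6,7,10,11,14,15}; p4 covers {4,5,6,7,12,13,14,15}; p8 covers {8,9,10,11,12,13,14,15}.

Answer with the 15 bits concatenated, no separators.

101100101101010

Place data at non-parity positions: p1 p2 1 p4 0 0 1 p8 1 1 0 1 0 1 0
p1 (pos 1,3,5,7,9,11,13,15): XOR of data positions = 1⊕0⊕1⊕1⊕0⊕0⊕0 = 1
p2 (pos 2,3,6,7,10,11,14,15): XOR of data positions = 1⊕0⊕1⊕1⊕0⊕1⊕0 = 0
p4 (pos 4,5,6,7,12,13,14,15): XOR of data positions = 0⊕0⊕1⊕1⊕0⊕1⊕0 = 1
p8 (pos 8,9,10,11,12,13,14,15): XOR of data positions = 1⊕1⊕0⊕1⊕0⊕1⊕0 = 0
Codeword: 101100101101010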